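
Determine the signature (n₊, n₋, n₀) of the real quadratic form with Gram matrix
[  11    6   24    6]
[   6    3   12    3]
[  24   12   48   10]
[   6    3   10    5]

Answer: (2, 2, 0)

Derivation:
step 0: pivot 11 → sign +
step 1: pivot -3/11 → sign −
step 2: pivot 2 → sign +
step 3: pivot -2 → sign −
signature = (2, 2, 0)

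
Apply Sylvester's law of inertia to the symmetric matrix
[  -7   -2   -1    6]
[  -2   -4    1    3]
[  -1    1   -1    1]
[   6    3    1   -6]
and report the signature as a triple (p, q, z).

step 0: pivot -7 → sign −
step 1: pivot -24/7 → sign −
step 2: pivot -3/8 → sign −
step 3: pivot 2/3 → sign +
signature = (1, 3, 0)

Answer: (1, 3, 0)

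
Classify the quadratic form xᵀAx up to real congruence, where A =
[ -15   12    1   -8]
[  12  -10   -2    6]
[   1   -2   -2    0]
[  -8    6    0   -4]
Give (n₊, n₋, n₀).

Answer: (2, 2, 0)

Derivation:
step 0: pivot -15 → sign −
step 1: pivot -2/5 → sign −
step 2: pivot 5/3 → sign +
step 3: pivot 2/5 → sign +
signature = (2, 2, 0)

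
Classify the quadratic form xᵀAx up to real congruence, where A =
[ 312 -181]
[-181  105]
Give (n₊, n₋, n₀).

step 0: pivot 312 → sign +
step 1: pivot -1/312 → sign −
signature = (1, 1, 0)

Answer: (1, 1, 0)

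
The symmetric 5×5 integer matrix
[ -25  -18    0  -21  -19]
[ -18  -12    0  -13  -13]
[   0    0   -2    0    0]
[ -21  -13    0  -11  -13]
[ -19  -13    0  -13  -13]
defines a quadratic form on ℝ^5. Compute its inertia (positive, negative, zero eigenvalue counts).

step 0: pivot -25 → sign −
step 1: pivot 24/25 → sign +
step 2: pivot -2 → sign −
step 3: pivot 47/24 → sign +
step 4: pivot -6/47 → sign −
signature = (2, 3, 0)

Answer: (2, 3, 0)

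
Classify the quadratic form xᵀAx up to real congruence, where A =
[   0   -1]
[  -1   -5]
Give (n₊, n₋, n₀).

step 0: pivot -5 → sign −
step 1: pivot 1/5 → sign +
signature = (1, 1, 0)

Answer: (1, 1, 0)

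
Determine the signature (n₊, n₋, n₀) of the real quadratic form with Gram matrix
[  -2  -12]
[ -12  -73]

step 0: pivot -2 → sign −
step 1: pivot -1 → sign −
signature = (0, 2, 0)

Answer: (0, 2, 0)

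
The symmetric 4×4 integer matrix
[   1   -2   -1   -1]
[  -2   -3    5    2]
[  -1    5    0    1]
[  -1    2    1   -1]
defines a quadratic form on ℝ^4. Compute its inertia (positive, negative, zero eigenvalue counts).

step 0: pivot 1 → sign +
step 1: pivot -7 → sign −
step 2: pivot 2/7 → sign +
step 3: pivot -2 → sign −
signature = (2, 2, 0)

Answer: (2, 2, 0)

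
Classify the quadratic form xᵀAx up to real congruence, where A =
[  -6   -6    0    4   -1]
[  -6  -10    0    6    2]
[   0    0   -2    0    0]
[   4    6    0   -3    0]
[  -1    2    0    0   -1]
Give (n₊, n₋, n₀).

Answer: (2, 3, 0)

Derivation:
step 0: pivot -6 → sign −
step 1: pivot -4 → sign −
step 2: pivot -2 → sign −
step 3: pivot 2/3 → sign +
step 4: pivot 3/8 → sign +
signature = (2, 3, 0)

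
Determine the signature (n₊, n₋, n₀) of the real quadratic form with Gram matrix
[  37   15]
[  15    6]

Answer: (1, 1, 0)

Derivation:
step 0: pivot 37 → sign +
step 1: pivot -3/37 → sign −
signature = (1, 1, 0)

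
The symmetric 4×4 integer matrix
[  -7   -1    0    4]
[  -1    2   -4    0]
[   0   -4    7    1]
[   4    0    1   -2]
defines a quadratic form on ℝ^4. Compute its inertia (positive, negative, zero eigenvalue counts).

Answer: (2, 2, 0)

Derivation:
step 0: pivot -7 → sign −
step 1: pivot 15/7 → sign +
step 2: pivot -7/15 → sign −
step 3: pivot 1/7 → sign +
signature = (2, 2, 0)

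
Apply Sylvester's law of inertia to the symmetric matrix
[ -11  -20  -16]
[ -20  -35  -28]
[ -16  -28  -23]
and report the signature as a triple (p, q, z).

step 0: pivot -11 → sign −
step 1: pivot 15/11 → sign +
step 2: pivot -3/5 → sign −
signature = (1, 2, 0)

Answer: (1, 2, 0)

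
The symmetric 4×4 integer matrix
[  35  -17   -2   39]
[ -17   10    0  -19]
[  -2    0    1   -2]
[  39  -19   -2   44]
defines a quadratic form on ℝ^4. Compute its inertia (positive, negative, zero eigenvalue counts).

step 0: pivot 35 → sign +
step 1: pivot 61/35 → sign +
step 2: pivot 21/61 → sign +
step 3: pivot 3/7 → sign +
signature = (4, 0, 0)

Answer: (4, 0, 0)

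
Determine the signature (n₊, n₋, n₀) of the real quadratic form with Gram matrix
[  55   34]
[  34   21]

Answer: (1, 1, 0)

Derivation:
step 0: pivot 55 → sign +
step 1: pivot -1/55 → sign −
signature = (1, 1, 0)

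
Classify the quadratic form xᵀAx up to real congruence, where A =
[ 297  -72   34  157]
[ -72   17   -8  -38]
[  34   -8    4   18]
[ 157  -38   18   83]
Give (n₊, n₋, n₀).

step 0: pivot 297 → sign +
step 1: pivot -5/11 → sign −
step 2: pivot 32/135 → sign +
step 3: row/col 3 already zero → sign 0
signature = (2, 1, 1)

Answer: (2, 1, 1)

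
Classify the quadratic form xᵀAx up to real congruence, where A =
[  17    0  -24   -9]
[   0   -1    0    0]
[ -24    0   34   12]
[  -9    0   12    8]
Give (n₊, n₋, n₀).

Answer: (2, 2, 0)

Derivation:
step 0: pivot 17 → sign +
step 1: pivot -1 → sign −
step 2: pivot 2/17 → sign +
step 3: pivot -1 → sign −
signature = (2, 2, 0)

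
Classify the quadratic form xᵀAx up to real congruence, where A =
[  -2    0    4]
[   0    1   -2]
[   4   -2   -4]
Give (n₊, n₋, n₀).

step 0: pivot -2 → sign −
step 1: pivot 1 → sign +
step 2: row/col 2 already zero → sign 0
signature = (1, 1, 1)

Answer: (1, 1, 1)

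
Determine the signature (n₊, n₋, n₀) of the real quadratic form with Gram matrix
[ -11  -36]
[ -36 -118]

Answer: (0, 2, 0)

Derivation:
step 0: pivot -11 → sign −
step 1: pivot -2/11 → sign −
signature = (0, 2, 0)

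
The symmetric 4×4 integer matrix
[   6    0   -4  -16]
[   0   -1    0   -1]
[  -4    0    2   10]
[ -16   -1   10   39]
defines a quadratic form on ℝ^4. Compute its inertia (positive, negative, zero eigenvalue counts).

Answer: (1, 3, 0)

Derivation:
step 0: pivot 6 → sign +
step 1: pivot -1 → sign −
step 2: pivot -2/3 → sign −
step 3: pivot -2 → sign −
signature = (1, 3, 0)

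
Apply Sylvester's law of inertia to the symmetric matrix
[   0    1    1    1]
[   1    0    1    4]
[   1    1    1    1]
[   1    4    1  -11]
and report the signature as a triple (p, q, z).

Answer: (1, 3, 0)

Derivation:
step 0: pivot 2 → sign +
step 1: pivot -1/2 → sign −
step 2: pivot -1 → sign −
step 3: pivot -3 → sign −
signature = (1, 3, 0)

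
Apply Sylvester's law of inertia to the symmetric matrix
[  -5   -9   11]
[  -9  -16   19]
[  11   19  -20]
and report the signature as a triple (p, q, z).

step 0: pivot -5 → sign −
step 1: pivot 1/5 → sign +
step 2: pivot 1 → sign +
signature = (2, 1, 0)

Answer: (2, 1, 0)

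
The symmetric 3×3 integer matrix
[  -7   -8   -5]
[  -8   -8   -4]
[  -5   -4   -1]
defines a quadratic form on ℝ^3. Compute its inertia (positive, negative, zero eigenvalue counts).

step 0: pivot -7 → sign −
step 1: pivot 8/7 → sign +
step 2: row/col 2 already zero → sign 0
signature = (1, 1, 1)

Answer: (1, 1, 1)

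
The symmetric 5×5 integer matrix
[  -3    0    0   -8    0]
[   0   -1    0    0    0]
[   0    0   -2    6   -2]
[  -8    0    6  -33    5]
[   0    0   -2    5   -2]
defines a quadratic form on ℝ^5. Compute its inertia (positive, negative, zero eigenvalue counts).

step 0: pivot -3 → sign −
step 1: pivot -1 → sign −
step 2: pivot -2 → sign −
step 3: pivot 19/3 → sign +
step 4: pivot -3/19 → sign −
signature = (1, 4, 0)

Answer: (1, 4, 0)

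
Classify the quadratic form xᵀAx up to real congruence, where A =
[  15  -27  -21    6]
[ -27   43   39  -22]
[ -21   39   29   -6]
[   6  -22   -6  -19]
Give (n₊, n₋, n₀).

Answer: (2, 2, 0)

Derivation:
step 0: pivot 15 → sign +
step 1: pivot -28/5 → sign −
step 2: pivot -1/7 → sign −
step 3: pivot 1 → sign +
signature = (2, 2, 0)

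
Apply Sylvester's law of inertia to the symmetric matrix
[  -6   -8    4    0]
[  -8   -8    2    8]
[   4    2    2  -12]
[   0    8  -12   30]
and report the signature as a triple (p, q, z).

step 0: pivot -6 → sign −
step 1: pivot 8/3 → sign +
step 2: pivot 1/2 → sign +
step 3: pivot -2 → sign −
signature = (2, 2, 0)

Answer: (2, 2, 0)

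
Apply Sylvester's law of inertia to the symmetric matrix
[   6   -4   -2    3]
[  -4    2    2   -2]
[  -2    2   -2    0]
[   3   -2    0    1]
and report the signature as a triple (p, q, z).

step 0: pivot 6 → sign +
step 1: pivot -2/3 → sign −
step 2: pivot -2 → sign −
step 3: row/col 3 already zero → sign 0
signature = (1, 2, 1)

Answer: (1, 2, 1)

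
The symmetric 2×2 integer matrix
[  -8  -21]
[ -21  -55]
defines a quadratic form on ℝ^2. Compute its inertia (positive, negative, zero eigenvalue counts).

Answer: (1, 1, 0)

Derivation:
step 0: pivot -8 → sign −
step 1: pivot 1/8 → sign +
signature = (1, 1, 0)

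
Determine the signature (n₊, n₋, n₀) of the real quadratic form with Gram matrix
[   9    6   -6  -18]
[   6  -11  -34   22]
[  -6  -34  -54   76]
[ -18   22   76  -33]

step 0: pivot 9 → sign +
step 1: pivot -15 → sign −
step 2: pivot 2 → sign +
step 3: pivot 1/15 → sign +
signature = (3, 1, 0)

Answer: (3, 1, 0)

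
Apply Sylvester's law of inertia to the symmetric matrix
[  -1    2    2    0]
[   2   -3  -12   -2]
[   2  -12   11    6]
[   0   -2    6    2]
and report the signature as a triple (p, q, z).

Answer: (2, 2, 0)

Derivation:
step 0: pivot -1 → sign −
step 1: pivot 1 → sign +
step 2: pivot -49 → sign −
step 3: pivot 2/49 → sign +
signature = (2, 2, 0)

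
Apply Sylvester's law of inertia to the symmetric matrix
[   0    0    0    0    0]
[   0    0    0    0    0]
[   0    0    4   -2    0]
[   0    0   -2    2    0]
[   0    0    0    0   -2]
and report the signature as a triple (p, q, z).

Answer: (2, 1, 2)

Derivation:
step 0: pivot 4 → sign +
step 1: pivot 1 → sign +
step 2: pivot -2 → sign −
step 3: row/col 3 already zero → sign 0
step 4: row/col 4 already zero → sign 0
signature = (2, 1, 2)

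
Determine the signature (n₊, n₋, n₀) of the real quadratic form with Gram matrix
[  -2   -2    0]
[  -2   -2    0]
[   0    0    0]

step 0: pivot -2 → sign −
step 1: row/col 1 already zero → sign 0
step 2: row/col 2 already zero → sign 0
signature = (0, 1, 2)

Answer: (0, 1, 2)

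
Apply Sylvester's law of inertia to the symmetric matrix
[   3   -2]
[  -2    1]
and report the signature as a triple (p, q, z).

Answer: (1, 1, 0)

Derivation:
step 0: pivot 3 → sign +
step 1: pivot -1/3 → sign −
signature = (1, 1, 0)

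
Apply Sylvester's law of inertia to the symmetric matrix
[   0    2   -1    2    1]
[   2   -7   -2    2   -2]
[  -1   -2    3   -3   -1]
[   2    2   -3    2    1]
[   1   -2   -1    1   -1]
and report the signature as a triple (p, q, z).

step 0: pivot -7 → sign −
step 1: pivot 4/7 → sign +
step 2: pivot -3/4 → sign −
step 3: pivot 22/3 → sign +
step 4: pivot -6/11 → sign −
signature = (2, 3, 0)

Answer: (2, 3, 0)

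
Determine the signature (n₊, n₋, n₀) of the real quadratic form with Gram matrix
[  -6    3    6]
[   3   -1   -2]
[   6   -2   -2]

Answer: (2, 1, 0)

Derivation:
step 0: pivot -6 → sign −
step 1: pivot 1/2 → sign +
step 2: pivot 2 → sign +
signature = (2, 1, 0)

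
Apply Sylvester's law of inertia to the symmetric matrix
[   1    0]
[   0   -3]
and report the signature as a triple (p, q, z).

Answer: (1, 1, 0)

Derivation:
step 0: pivot 1 → sign +
step 1: pivot -3 → sign −
signature = (1, 1, 0)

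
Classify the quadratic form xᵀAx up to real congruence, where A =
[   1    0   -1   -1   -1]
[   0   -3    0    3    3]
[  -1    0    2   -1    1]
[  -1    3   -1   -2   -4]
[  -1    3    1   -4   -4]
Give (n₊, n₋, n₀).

Answer: (2, 3, 0)

Derivation:
step 0: pivot 1 → sign +
step 1: pivot -3 → sign −
step 2: pivot 1 → sign +
step 3: pivot -4 → sign −
step 4: pivot -1 → sign −
signature = (2, 3, 0)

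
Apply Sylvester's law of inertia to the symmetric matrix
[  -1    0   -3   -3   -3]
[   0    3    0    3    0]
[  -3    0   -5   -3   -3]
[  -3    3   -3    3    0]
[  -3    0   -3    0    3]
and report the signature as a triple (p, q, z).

step 0: pivot -1 → sign −
step 1: pivot 3 → sign +
step 2: pivot 4 → sign +
step 3: pivot 3 → sign +
step 4: row/col 4 already zero → sign 0
signature = (3, 1, 1)

Answer: (3, 1, 1)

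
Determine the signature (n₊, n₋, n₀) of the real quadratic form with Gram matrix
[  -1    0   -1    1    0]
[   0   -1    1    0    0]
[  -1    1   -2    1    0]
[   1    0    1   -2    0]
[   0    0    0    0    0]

Answer: (0, 3, 2)

Derivation:
step 0: pivot -1 → sign −
step 1: pivot -1 → sign −
step 2: pivot -1 → sign −
step 3: row/col 3 already zero → sign 0
step 4: row/col 4 already zero → sign 0
signature = (0, 3, 2)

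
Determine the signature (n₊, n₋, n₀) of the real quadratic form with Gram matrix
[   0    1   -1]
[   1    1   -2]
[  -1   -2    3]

step 0: pivot 1 → sign +
step 1: pivot -1 → sign −
step 2: row/col 2 already zero → sign 0
signature = (1, 1, 1)

Answer: (1, 1, 1)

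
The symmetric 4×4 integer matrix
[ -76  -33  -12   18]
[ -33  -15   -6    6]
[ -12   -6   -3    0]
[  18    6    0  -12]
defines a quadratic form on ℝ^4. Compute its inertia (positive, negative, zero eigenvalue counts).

step 0: pivot -76 → sign −
step 1: pivot -51/76 → sign −
step 2: pivot -3/17 → sign −
step 3: row/col 3 already zero → sign 0
signature = (0, 3, 1)

Answer: (0, 3, 1)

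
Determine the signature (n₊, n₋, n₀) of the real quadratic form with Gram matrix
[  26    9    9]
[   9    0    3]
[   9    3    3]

Answer: (1, 2, 0)

Derivation:
step 0: pivot 26 → sign +
step 1: pivot -81/26 → sign −
step 2: pivot -1/9 → sign −
signature = (1, 2, 0)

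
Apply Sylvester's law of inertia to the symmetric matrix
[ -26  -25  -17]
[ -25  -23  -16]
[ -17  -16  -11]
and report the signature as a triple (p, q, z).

step 0: pivot -26 → sign −
step 1: pivot 27/26 → sign +
step 2: row/col 2 already zero → sign 0
signature = (1, 1, 1)

Answer: (1, 1, 1)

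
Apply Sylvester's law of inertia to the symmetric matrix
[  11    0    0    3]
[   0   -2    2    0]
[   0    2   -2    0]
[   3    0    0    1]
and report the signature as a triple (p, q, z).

Answer: (2, 1, 1)

Derivation:
step 0: pivot 11 → sign +
step 1: pivot -2 → sign −
step 2: pivot 2/11 → sign +
step 3: row/col 3 already zero → sign 0
signature = (2, 1, 1)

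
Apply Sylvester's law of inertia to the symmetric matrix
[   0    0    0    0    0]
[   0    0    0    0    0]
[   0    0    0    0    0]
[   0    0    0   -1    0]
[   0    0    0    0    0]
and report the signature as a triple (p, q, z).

step 0: pivot -1 → sign −
step 1: row/col 1 already zero → sign 0
step 2: row/col 2 already zero → sign 0
step 3: row/col 3 already zero → sign 0
step 4: row/col 4 already zero → sign 0
signature = (0, 1, 4)

Answer: (0, 1, 4)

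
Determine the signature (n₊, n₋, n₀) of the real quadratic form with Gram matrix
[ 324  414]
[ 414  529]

Answer: (1, 0, 1)

Derivation:
step 0: pivot 324 → sign +
step 1: row/col 1 already zero → sign 0
signature = (1, 0, 1)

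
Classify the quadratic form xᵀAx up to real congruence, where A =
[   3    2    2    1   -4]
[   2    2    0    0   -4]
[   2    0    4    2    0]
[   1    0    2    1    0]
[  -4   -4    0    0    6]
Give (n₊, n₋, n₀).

step 0: pivot 3 → sign +
step 1: pivot 2/3 → sign +
step 2: pivot -2 → sign −
step 3: row/col 3 already zero → sign 0
step 4: row/col 4 already zero → sign 0
signature = (2, 1, 2)

Answer: (2, 1, 2)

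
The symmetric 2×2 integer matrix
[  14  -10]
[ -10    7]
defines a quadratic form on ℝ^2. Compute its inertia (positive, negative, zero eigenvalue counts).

step 0: pivot 14 → sign +
step 1: pivot -1/7 → sign −
signature = (1, 1, 0)

Answer: (1, 1, 0)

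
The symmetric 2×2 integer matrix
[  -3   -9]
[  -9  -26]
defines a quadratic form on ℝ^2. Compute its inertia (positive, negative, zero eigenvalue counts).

Answer: (1, 1, 0)

Derivation:
step 0: pivot -3 → sign −
step 1: pivot 1 → sign +
signature = (1, 1, 0)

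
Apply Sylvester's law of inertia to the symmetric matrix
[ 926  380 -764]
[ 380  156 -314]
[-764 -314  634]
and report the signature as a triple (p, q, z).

Answer: (2, 1, 0)

Derivation:
step 0: pivot 926 → sign +
step 1: pivot 28/463 → sign +
step 2: pivot -1/7 → sign −
signature = (2, 1, 0)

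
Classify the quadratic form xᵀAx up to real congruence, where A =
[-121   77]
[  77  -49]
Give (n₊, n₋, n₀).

step 0: pivot -121 → sign −
step 1: row/col 1 already zero → sign 0
signature = (0, 1, 1)

Answer: (0, 1, 1)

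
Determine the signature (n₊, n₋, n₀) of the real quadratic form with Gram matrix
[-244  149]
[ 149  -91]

Answer: (0, 2, 0)

Derivation:
step 0: pivot -244 → sign −
step 1: pivot -3/244 → sign −
signature = (0, 2, 0)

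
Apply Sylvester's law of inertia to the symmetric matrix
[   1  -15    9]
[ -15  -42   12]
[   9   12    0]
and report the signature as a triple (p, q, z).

step 0: pivot 1 → sign +
step 1: pivot -267 → sign −
step 2: pivot -6/89 → sign −
signature = (1, 2, 0)

Answer: (1, 2, 0)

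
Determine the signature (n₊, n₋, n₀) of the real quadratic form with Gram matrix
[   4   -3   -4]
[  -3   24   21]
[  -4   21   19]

step 0: pivot 4 → sign +
step 1: pivot 87/4 → sign +
step 2: pivot 3/29 → sign +
signature = (3, 0, 0)

Answer: (3, 0, 0)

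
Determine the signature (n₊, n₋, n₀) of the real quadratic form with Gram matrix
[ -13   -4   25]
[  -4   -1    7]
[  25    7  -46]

Answer: (1, 1, 1)

Derivation:
step 0: pivot -13 → sign −
step 1: pivot 3/13 → sign +
step 2: row/col 2 already zero → sign 0
signature = (1, 1, 1)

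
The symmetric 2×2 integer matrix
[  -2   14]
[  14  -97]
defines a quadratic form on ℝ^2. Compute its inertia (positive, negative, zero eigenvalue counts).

Answer: (1, 1, 0)

Derivation:
step 0: pivot -2 → sign −
step 1: pivot 1 → sign +
signature = (1, 1, 0)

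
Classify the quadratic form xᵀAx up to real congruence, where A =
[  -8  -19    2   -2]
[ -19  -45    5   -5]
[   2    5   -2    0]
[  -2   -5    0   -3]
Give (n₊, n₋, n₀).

step 0: pivot -8 → sign −
step 1: pivot 1/8 → sign +
step 2: pivot -2 → sign −
step 3: pivot -3 → sign −
signature = (1, 3, 0)

Answer: (1, 3, 0)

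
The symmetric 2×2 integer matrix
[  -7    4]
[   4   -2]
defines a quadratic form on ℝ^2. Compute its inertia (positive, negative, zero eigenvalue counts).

step 0: pivot -7 → sign −
step 1: pivot 2/7 → sign +
signature = (1, 1, 0)

Answer: (1, 1, 0)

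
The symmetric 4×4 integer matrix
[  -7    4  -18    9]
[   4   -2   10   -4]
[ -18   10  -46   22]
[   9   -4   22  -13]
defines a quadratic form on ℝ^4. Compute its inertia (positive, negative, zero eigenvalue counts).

Answer: (1, 2, 1)

Derivation:
step 0: pivot -7 → sign −
step 1: pivot 2/7 → sign +
step 2: pivot -6 → sign −
step 3: row/col 3 already zero → sign 0
signature = (1, 2, 1)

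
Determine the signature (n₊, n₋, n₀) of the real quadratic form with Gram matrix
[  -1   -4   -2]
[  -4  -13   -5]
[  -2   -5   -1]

step 0: pivot -1 → sign −
step 1: pivot 3 → sign +
step 2: row/col 2 already zero → sign 0
signature = (1, 1, 1)

Answer: (1, 1, 1)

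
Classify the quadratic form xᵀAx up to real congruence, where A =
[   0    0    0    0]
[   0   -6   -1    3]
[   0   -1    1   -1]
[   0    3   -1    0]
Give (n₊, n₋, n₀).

Answer: (1, 2, 1)

Derivation:
step 0: pivot -6 → sign −
step 1: pivot 7/6 → sign +
step 2: pivot -3/7 → sign −
step 3: row/col 3 already zero → sign 0
signature = (1, 2, 1)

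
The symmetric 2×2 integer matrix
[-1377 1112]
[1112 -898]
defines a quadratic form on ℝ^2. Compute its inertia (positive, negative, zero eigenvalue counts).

step 0: pivot -1377 → sign −
step 1: pivot -2/1377 → sign −
signature = (0, 2, 0)

Answer: (0, 2, 0)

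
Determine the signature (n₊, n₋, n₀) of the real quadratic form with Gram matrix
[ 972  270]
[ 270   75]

Answer: (1, 0, 1)

Derivation:
step 0: pivot 972 → sign +
step 1: row/col 1 already zero → sign 0
signature = (1, 0, 1)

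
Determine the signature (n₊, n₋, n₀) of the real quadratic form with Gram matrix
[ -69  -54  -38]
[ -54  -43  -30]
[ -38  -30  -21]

Answer: (1, 2, 0)

Derivation:
step 0: pivot -69 → sign −
step 1: pivot -17/23 → sign −
step 2: pivot 1/51 → sign +
signature = (1, 2, 0)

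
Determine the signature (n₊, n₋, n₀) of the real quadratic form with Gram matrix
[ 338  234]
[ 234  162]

step 0: pivot 338 → sign +
step 1: row/col 1 already zero → sign 0
signature = (1, 0, 1)

Answer: (1, 0, 1)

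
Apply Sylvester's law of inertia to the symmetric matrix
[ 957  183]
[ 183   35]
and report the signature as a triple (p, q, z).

step 0: pivot 957 → sign +
step 1: pivot 2/319 → sign +
signature = (2, 0, 0)

Answer: (2, 0, 0)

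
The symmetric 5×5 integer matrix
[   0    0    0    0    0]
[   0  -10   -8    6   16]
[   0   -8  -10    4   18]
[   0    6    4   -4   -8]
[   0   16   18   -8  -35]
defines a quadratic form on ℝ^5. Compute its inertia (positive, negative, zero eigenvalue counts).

step 0: pivot -10 → sign −
step 1: pivot -18/5 → sign −
step 2: pivot -2/9 → sign −
step 3: pivot -1 → sign −
step 4: row/col 4 already zero → sign 0
signature = (0, 4, 1)

Answer: (0, 4, 1)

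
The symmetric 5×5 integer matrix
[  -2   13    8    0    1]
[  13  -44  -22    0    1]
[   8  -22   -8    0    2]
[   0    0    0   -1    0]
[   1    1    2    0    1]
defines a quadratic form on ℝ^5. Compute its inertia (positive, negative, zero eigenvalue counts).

step 0: pivot -2 → sign −
step 1: pivot 81/2 → sign +
step 2: pivot 16/9 → sign +
step 3: pivot -1 → sign −
step 4: row/col 4 already zero → sign 0
signature = (2, 2, 1)

Answer: (2, 2, 1)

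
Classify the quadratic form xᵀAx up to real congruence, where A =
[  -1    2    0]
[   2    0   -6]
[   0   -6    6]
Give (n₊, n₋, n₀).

Answer: (1, 2, 0)

Derivation:
step 0: pivot -1 → sign −
step 1: pivot 4 → sign +
step 2: pivot -3 → sign −
signature = (1, 2, 0)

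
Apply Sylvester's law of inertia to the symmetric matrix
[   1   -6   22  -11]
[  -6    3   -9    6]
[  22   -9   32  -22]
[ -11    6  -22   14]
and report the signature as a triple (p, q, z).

Answer: (3, 1, 0)

Derivation:
step 0: pivot 1 → sign +
step 1: pivot -33 → sign −
step 2: pivot 71/11 → sign +
step 3: pivot 3/71 → sign +
signature = (3, 1, 0)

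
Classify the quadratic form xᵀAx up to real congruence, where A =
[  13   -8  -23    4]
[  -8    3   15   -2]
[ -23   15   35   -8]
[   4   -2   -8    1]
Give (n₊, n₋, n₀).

Answer: (1, 3, 0)

Derivation:
step 0: pivot 13 → sign +
step 1: pivot -25/13 → sign −
step 2: pivot -133/25 → sign −
step 3: pivot -3/133 → sign −
signature = (1, 3, 0)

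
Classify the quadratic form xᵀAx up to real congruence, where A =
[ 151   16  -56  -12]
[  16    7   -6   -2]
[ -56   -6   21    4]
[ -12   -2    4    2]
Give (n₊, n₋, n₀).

step 0: pivot 151 → sign +
step 1: pivot 801/151 → sign +
step 2: pivot 185/801 → sign +
step 3: pivot 6/185 → sign +
signature = (4, 0, 0)

Answer: (4, 0, 0)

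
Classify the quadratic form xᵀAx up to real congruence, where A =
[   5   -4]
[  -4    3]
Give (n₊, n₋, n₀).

Answer: (1, 1, 0)

Derivation:
step 0: pivot 5 → sign +
step 1: pivot -1/5 → sign −
signature = (1, 1, 0)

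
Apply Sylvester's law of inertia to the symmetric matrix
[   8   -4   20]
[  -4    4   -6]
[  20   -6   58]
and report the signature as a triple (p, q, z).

step 0: pivot 8 → sign +
step 1: pivot 2 → sign +
step 2: row/col 2 already zero → sign 0
signature = (2, 0, 1)

Answer: (2, 0, 1)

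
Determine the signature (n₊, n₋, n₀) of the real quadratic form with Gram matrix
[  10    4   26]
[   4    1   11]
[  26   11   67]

step 0: pivot 10 → sign +
step 1: pivot -3/5 → sign −
step 2: row/col 2 already zero → sign 0
signature = (1, 1, 1)

Answer: (1, 1, 1)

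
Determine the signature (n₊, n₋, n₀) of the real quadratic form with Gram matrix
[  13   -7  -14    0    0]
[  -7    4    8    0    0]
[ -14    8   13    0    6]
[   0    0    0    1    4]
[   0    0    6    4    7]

Answer: (4, 1, 0)

Derivation:
step 0: pivot 13 → sign +
step 1: pivot 3/13 → sign +
step 2: pivot -3 → sign −
step 3: pivot 1 → sign +
step 4: pivot 3 → sign +
signature = (4, 1, 0)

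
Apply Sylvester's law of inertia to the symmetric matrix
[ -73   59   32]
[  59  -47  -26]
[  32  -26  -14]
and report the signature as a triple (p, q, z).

step 0: pivot -73 → sign −
step 1: pivot 50/73 → sign +
step 2: row/col 2 already zero → sign 0
signature = (1, 1, 1)

Answer: (1, 1, 1)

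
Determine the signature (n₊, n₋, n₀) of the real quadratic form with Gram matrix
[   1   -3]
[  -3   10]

Answer: (2, 0, 0)

Derivation:
step 0: pivot 1 → sign +
step 1: pivot 1 → sign +
signature = (2, 0, 0)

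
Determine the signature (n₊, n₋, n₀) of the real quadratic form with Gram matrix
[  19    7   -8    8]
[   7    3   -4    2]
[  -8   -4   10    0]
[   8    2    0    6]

Answer: (4, 0, 0)

Derivation:
step 0: pivot 19 → sign +
step 1: pivot 8/19 → sign +
step 2: pivot 4 → sign +
step 3: pivot 1/4 → sign +
signature = (4, 0, 0)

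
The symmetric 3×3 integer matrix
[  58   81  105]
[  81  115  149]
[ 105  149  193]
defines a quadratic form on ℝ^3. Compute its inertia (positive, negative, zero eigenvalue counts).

step 0: pivot 58 → sign +
step 1: pivot 109/58 → sign +
step 2: pivot -6/109 → sign −
signature = (2, 1, 0)

Answer: (2, 1, 0)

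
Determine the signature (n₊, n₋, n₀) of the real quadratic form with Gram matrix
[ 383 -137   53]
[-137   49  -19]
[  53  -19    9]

Answer: (2, 1, 0)

Derivation:
step 0: pivot 383 → sign +
step 1: pivot -2/383 → sign −
step 2: pivot 2 → sign +
signature = (2, 1, 0)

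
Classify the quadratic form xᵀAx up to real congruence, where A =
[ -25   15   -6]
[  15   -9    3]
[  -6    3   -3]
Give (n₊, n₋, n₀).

Answer: (1, 2, 0)

Derivation:
step 0: pivot -25 → sign −
step 1: pivot -39/25 → sign −
step 2: pivot 3/13 → sign +
signature = (1, 2, 0)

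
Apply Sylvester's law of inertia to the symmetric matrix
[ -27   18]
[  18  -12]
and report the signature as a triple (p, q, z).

step 0: pivot -27 → sign −
step 1: row/col 1 already zero → sign 0
signature = (0, 1, 1)

Answer: (0, 1, 1)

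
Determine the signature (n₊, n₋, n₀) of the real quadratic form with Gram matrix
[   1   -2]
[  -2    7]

step 0: pivot 1 → sign +
step 1: pivot 3 → sign +
signature = (2, 0, 0)

Answer: (2, 0, 0)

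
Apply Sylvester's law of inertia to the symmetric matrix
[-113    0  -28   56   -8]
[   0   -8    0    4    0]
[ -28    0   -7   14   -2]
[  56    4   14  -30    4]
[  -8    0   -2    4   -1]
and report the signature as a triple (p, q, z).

Answer: (0, 4, 1)

Derivation:
step 0: pivot -113 → sign −
step 1: pivot -8 → sign −
step 2: pivot -7/113 → sign −
step 3: pivot -3/7 → sign −
step 4: row/col 4 already zero → sign 0
signature = (0, 4, 1)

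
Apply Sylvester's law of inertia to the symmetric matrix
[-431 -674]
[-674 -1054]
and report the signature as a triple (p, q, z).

step 0: pivot -431 → sign −
step 1: pivot 2/431 → sign +
signature = (1, 1, 0)

Answer: (1, 1, 0)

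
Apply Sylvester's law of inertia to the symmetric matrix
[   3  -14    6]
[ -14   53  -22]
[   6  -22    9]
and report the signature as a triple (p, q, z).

step 0: pivot 3 → sign +
step 1: pivot -37/3 → sign −
step 2: pivot -3/37 → sign −
signature = (1, 2, 0)

Answer: (1, 2, 0)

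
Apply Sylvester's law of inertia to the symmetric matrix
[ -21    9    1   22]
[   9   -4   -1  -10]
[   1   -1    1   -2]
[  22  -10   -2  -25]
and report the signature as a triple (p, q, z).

step 0: pivot -21 → sign −
step 1: pivot -1/7 → sign −
step 2: pivot 10/3 → sign +
step 3: pivot -1/5 → sign −
signature = (1, 3, 0)

Answer: (1, 3, 0)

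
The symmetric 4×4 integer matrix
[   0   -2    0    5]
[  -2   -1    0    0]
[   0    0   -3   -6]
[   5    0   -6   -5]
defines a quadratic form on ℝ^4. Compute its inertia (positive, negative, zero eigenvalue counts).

step 0: pivot -1 → sign −
step 1: pivot 4 → sign +
step 2: pivot -3 → sign −
step 3: pivot 3/4 → sign +
signature = (2, 2, 0)

Answer: (2, 2, 0)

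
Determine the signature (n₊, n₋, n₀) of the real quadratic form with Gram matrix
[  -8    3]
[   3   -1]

step 0: pivot -8 → sign −
step 1: pivot 1/8 → sign +
signature = (1, 1, 0)

Answer: (1, 1, 0)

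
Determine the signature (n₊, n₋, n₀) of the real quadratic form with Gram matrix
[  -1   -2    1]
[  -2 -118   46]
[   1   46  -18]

step 0: pivot -1 → sign −
step 1: pivot -114 → sign −
step 2: pivot -1/57 → sign −
signature = (0, 3, 0)

Answer: (0, 3, 0)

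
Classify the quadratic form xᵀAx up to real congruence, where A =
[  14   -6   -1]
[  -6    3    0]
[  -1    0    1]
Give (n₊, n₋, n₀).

step 0: pivot 14 → sign +
step 1: pivot 3/7 → sign +
step 2: pivot 1/2 → sign +
signature = (3, 0, 0)

Answer: (3, 0, 0)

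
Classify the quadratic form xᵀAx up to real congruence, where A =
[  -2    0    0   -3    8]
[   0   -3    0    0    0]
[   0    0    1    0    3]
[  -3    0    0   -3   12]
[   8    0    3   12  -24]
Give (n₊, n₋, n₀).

step 0: pivot -2 → sign −
step 1: pivot -3 → sign −
step 2: pivot 1 → sign +
step 3: pivot 3/2 → sign +
step 4: pivot -1 → sign −
signature = (2, 3, 0)

Answer: (2, 3, 0)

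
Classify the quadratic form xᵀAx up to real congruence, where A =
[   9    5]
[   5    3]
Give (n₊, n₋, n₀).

Answer: (2, 0, 0)

Derivation:
step 0: pivot 9 → sign +
step 1: pivot 2/9 → sign +
signature = (2, 0, 0)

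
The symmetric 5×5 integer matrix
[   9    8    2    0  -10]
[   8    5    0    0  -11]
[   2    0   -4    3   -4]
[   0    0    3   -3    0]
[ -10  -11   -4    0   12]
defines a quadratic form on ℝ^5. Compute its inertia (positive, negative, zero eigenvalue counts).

step 0: pivot 9 → sign +
step 1: pivot -19/9 → sign −
step 2: pivot -56/19 → sign −
step 3: pivot 3/56 → sign +
step 4: pivot 3 → sign +
signature = (3, 2, 0)

Answer: (3, 2, 0)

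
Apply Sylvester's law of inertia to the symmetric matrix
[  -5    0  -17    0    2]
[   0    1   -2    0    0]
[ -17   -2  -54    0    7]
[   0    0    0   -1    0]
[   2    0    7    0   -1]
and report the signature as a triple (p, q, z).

step 0: pivot -5 → sign −
step 1: pivot 1 → sign +
step 2: pivot -1/5 → sign −
step 3: pivot -1 → sign −
step 4: row/col 4 already zero → sign 0
signature = (1, 3, 1)

Answer: (1, 3, 1)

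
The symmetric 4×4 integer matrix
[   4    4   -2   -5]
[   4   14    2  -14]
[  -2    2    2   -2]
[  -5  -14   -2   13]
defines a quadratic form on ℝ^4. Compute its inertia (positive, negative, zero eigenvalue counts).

Answer: (2, 1, 1)

Derivation:
step 0: pivot 4 → sign +
step 1: pivot 10 → sign +
step 2: pivot -3/5 → sign −
step 3: row/col 3 already zero → sign 0
signature = (2, 1, 1)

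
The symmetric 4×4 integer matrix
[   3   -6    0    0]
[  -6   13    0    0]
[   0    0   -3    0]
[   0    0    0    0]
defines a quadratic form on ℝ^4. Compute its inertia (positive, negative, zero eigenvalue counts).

step 0: pivot 3 → sign +
step 1: pivot 1 → sign +
step 2: pivot -3 → sign −
step 3: row/col 3 already zero → sign 0
signature = (2, 1, 1)

Answer: (2, 1, 1)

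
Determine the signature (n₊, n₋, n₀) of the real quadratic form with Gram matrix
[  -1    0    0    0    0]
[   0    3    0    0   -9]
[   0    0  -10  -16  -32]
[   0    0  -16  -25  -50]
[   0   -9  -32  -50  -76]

Answer: (2, 3, 0)

Derivation:
step 0: pivot -1 → sign −
step 1: pivot 3 → sign +
step 2: pivot -10 → sign −
step 3: pivot 3/5 → sign +
step 4: pivot -3 → sign −
signature = (2, 3, 0)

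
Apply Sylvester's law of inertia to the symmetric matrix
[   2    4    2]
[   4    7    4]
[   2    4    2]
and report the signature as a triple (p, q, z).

Answer: (1, 1, 1)

Derivation:
step 0: pivot 2 → sign +
step 1: pivot -1 → sign −
step 2: row/col 2 already zero → sign 0
signature = (1, 1, 1)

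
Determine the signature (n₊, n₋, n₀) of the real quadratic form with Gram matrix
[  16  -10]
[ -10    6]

step 0: pivot 16 → sign +
step 1: pivot -1/4 → sign −
signature = (1, 1, 0)

Answer: (1, 1, 0)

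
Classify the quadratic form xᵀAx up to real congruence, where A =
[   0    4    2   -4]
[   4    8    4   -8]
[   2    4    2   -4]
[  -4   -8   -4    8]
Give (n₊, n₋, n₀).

step 0: pivot 8 → sign +
step 1: pivot -2 → sign −
step 2: row/col 2 already zero → sign 0
step 3: row/col 3 already zero → sign 0
signature = (1, 1, 2)

Answer: (1, 1, 2)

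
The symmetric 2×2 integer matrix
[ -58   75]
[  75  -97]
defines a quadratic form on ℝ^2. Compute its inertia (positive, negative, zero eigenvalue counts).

step 0: pivot -58 → sign −
step 1: pivot -1/58 → sign −
signature = (0, 2, 0)

Answer: (0, 2, 0)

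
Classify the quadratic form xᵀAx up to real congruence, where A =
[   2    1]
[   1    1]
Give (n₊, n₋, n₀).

Answer: (2, 0, 0)

Derivation:
step 0: pivot 2 → sign +
step 1: pivot 1/2 → sign +
signature = (2, 0, 0)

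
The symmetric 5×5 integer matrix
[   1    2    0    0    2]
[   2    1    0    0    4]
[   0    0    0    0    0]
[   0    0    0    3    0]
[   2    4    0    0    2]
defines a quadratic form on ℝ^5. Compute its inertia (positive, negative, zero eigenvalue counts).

Answer: (2, 2, 1)

Derivation:
step 0: pivot 1 → sign +
step 1: pivot -3 → sign −
step 2: pivot 3 → sign +
step 3: pivot -2 → sign −
step 4: row/col 4 already zero → sign 0
signature = (2, 2, 1)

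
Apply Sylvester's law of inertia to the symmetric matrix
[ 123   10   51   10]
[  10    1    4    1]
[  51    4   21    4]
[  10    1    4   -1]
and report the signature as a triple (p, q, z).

Answer: (2, 2, 0)

Derivation:
step 0: pivot 123 → sign +
step 1: pivot 23/123 → sign +
step 2: pivot -6/23 → sign −
step 3: pivot -2 → sign −
signature = (2, 2, 0)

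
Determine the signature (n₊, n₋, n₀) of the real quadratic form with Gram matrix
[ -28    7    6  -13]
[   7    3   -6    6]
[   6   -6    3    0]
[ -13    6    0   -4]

Answer: (2, 2, 0)

Derivation:
step 0: pivot -28 → sign −
step 1: pivot 19/4 → sign +
step 2: pivot 3/133 → sign +
step 3: pivot -1 → sign −
signature = (2, 2, 0)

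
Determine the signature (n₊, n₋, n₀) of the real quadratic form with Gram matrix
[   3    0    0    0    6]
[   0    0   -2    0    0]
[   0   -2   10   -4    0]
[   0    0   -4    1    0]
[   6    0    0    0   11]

step 0: pivot 3 → sign +
step 1: pivot 10 → sign +
step 2: pivot -2/5 → sign −
step 3: pivot 1 → sign +
step 4: pivot -1 → sign −
signature = (3, 2, 0)

Answer: (3, 2, 0)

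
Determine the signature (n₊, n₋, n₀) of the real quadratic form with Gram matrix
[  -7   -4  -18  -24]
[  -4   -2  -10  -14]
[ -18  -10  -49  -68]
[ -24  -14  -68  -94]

step 0: pivot -7 → sign −
step 1: pivot 2/7 → sign +
step 2: pivot -3 → sign −
step 3: row/col 3 already zero → sign 0
signature = (1, 2, 1)

Answer: (1, 2, 1)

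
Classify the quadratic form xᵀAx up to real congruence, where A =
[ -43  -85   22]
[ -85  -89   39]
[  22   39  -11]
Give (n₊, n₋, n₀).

Answer: (2, 1, 0)

Derivation:
step 0: pivot -43 → sign −
step 1: pivot 3398/43 → sign +
step 2: pivot 3/3398 → sign +
signature = (2, 1, 0)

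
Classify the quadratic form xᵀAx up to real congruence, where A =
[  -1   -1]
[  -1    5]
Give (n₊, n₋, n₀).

Answer: (1, 1, 0)

Derivation:
step 0: pivot -1 → sign −
step 1: pivot 6 → sign +
signature = (1, 1, 0)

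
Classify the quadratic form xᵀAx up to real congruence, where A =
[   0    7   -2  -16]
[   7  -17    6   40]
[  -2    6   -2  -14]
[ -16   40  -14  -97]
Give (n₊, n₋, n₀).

step 0: pivot -17 → sign −
step 1: pivot 49/17 → sign +
step 2: pivot 2/49 → sign +
step 3: pivot -3 → sign −
signature = (2, 2, 0)

Answer: (2, 2, 0)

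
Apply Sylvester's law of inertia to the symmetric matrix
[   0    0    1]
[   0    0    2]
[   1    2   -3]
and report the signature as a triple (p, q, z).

step 0: pivot -3 → sign −
step 1: pivot 4/3 → sign +
step 2: row/col 2 already zero → sign 0
signature = (1, 1, 1)

Answer: (1, 1, 1)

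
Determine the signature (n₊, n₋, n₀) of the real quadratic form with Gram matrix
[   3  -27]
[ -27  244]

step 0: pivot 3 → sign +
step 1: pivot 1 → sign +
signature = (2, 0, 0)

Answer: (2, 0, 0)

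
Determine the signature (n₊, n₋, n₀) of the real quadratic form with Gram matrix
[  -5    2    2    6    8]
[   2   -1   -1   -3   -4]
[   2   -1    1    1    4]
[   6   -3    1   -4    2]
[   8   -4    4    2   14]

Answer: (1, 4, 0)

Derivation:
step 0: pivot -5 → sign −
step 1: pivot -1/5 → sign −
step 2: pivot 2 → sign +
step 3: pivot -3 → sign −
step 4: pivot -2/3 → sign −
signature = (1, 4, 0)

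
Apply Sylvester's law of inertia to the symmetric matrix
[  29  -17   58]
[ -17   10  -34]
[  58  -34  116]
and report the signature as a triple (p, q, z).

step 0: pivot 29 → sign +
step 1: pivot 1/29 → sign +
step 2: row/col 2 already zero → sign 0
signature = (2, 0, 1)

Answer: (2, 0, 1)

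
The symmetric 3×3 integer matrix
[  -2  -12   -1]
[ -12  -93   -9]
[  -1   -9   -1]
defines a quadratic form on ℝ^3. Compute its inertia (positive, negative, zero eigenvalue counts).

Answer: (0, 3, 0)

Derivation:
step 0: pivot -2 → sign −
step 1: pivot -21 → sign −
step 2: pivot -1/14 → sign −
signature = (0, 3, 0)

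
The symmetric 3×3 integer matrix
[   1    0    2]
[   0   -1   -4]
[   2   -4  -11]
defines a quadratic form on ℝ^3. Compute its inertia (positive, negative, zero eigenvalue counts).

step 0: pivot 1 → sign +
step 1: pivot -1 → sign −
step 2: pivot 1 → sign +
signature = (2, 1, 0)

Answer: (2, 1, 0)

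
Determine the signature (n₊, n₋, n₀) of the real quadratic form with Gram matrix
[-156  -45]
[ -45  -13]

Answer: (0, 2, 0)

Derivation:
step 0: pivot -156 → sign −
step 1: pivot -1/52 → sign −
signature = (0, 2, 0)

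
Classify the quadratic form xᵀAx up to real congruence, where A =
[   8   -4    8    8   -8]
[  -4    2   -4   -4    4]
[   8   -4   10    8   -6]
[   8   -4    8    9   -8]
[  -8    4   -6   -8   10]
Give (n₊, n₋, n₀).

step 0: pivot 8 → sign +
step 1: pivot 2 → sign +
step 2: pivot 1 → sign +
step 3: row/col 3 already zero → sign 0
step 4: row/col 4 already zero → sign 0
signature = (3, 0, 2)

Answer: (3, 0, 2)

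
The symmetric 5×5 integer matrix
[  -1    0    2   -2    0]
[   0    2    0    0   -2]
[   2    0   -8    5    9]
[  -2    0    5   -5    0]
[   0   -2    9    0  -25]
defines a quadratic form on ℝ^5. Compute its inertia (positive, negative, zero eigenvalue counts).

step 0: pivot -1 → sign −
step 1: pivot 2 → sign +
step 2: pivot -4 → sign −
step 3: pivot -3/4 → sign −
step 4: row/col 4 already zero → sign 0
signature = (1, 3, 1)

Answer: (1, 3, 1)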